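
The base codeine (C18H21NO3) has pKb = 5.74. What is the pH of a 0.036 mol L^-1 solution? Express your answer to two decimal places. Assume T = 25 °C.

pH = 10.41

C18H21NO3 + H2O ⇌ C18H22NO3+ + OH-
Kb = 10^(−5.74) = 1.82 × 10^-6
From the ICE table, Kb = [OH-]²/(0.036 − [OH-]) = 1.82 × 10^-6.
Neglecting [OH-] in the denominator: [OH-] = √(1.82 × 10^-6 × 0.036) = 2.56 × 10^-4 M
pOH = 3.59, so pH = 14.00 − pOH = 10.41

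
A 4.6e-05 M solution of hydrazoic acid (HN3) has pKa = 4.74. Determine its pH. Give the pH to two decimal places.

pH = 4.67

HN3 ⇌ N3- + H+
Ka = 10^(−4.74) = 1.82 × 10^-5
Ka = x²/(4.6e-05 − x) = 1.82 × 10^-5
x is not negligible relative to C₀; solve x² + 1.82e-05·x − 8.37e-10 = 0.
x = [−1.82e-05 + √(1.82e-05² + 3.35e-09)]/2 = 2.12 × 10^-5 M
pH = −log[H+] = −log(2.12 × 10^-5) = 4.67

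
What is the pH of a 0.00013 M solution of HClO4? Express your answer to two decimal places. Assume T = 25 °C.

HClO4 is a strong acid and dissociates completely, so [H+] = 0.00013 M.
pH = -log(0.00013) = 3.89

pH = 3.89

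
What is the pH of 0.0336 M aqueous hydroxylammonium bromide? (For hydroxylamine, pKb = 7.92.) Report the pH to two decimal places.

pH = 3.78

NH3OH+ is the conjugate acid of the weak base NH2OH.
Kb = 10^(−7.92) = 1.20 × 10^-8
Ka = Kw/Kb = 1.0×10^-14 / 1.20 × 10^-8 = 8.33 × 10^-7
From the ICE table, Ka = [H+]²/(0.0336 − [H+]) = 8.33 × 10^-7.
Assume [H+] ≪ 0.0336: [H+] ≈ √(8.33 × 10^-7 × 0.0336) = 1.67 × 10^-4 M
([H+]/C₀ = 0.5% < 5%, so the approximation holds.)
pH = −log[H+] = −log(1.67 × 10^-4) = 3.78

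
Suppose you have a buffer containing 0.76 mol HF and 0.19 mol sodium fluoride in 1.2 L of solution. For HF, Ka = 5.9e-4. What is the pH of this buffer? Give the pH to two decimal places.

pKa = −log(5.9 × 10^-4) = 3.229
Using pH = pKa + log([base]/[acid]) with [base]/[acid] = 0.19/0.76:
pH = 3.229 + (-0.602) = 2.63

pH = 2.63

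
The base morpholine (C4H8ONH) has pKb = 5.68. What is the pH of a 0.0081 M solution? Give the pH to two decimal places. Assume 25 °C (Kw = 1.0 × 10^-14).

pH = 10.11

C4H8ONH + H2O ⇌ C4H8ONH2+ + OH-
Kb = 10^(−5.68) = 2.09 × 10^-6
From the ICE table, Kb = [OH-]²/(0.0081 − [OH-]) = 2.09 × 10^-6.
Since Kb ≪ C₀, [OH-] ≈ √(Kb·C₀) = 1.30 × 10^-4 M.
pOH = 3.89, so pH = 14.00 − pOH = 10.11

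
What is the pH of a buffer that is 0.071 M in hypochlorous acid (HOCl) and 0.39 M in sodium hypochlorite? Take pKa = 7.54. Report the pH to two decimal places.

Using pH = pKa + log([base]/[acid]) with [base]/[acid] = 0.39/0.071:
pH = 7.54 + (+0.740) = 8.28

pH = 8.28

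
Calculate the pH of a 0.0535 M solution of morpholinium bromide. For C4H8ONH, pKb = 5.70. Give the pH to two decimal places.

pH = 4.79

C4H8ONH2+ is the conjugate acid of the weak base C4H8ONH.
Kb = 10^(−5.70) = 2.00 × 10^-6
Ka = Kw/Kb = 1.0×10^-14 / 2.00 × 10^-6 = 5.00 × 10^-9
Ka = [H+]²/(0.0535 − [H+]) = 5.00 × 10^-9
Since Ka ≪ C₀, [H+] ≈ √(Ka·C₀) = 1.64 × 10^-5 M.
([H+]/C₀ = 0.031% < 5%, so the approximation holds.)
pH = −log(1.64 × 10^-5) = 4.79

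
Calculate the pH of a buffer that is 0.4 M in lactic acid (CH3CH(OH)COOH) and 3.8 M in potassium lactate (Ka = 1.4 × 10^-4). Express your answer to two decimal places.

pH = 4.83

pKa = −log(1.4 × 10^-4) = 3.854
pH = pKa + log([A⁻]/[HA]) = 3.854 + log(3.8/0.4)
pH = 3.854 + (+0.978) = 4.83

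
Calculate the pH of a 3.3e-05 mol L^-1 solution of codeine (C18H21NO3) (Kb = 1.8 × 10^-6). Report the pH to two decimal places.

pH = 8.84

C18H21NO3 + H2O ⇌ C18H22NO3+ + OH-
Kb = [OH-]²/(3.3e-05 − [OH-]) = 1.8 × 10^-6
The 5% rule fails; solving [OH-]² + Kb·[OH-] − Kb·C₀ = 0 exactly:
[OH-] = [−1.8e-06 + √(1.8e-06² + 2.38e-10)]/2 = 6.86 × 10^-6 M
pOH = −log(6.86 × 10^-6) = 5.16; pH = 14.00 − 5.16 = 8.84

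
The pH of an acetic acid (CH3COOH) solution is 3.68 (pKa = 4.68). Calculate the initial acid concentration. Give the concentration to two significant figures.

C₀ = 2.3 × 10^-3 M

[H+] = 10^(-3.68) = 2.09 × 10^-4 M = x
Ka = 10^(−4.68) = 2.09 × 10^-5
Ka = x²/(C₀ − x) ⇒ C₀ = x + x²/Ka
C₀ = 2.09 × 10^-4 + (2.09 × 10^-4)²/(2.09 × 10^-5) = 2.30 × 10^-3 M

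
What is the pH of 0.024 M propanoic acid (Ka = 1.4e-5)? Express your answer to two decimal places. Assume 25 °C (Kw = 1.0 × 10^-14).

CH3CH2COOH ⇌ CH3CH2COO- + H+
Ka = [H+]²/(0.024 − [H+]) = 1.4 × 10^-5
Since Ka ≪ C₀, [H+] ≈ √(Ka·C₀) = 5.80 × 10^-4 M.
Check: 2.4% ionized — well under 5%, approximation valid.
pH = −log[H+] = −log(5.80 × 10^-4) = 3.24

pH = 3.24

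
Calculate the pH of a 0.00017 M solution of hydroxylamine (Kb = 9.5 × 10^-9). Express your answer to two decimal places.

pH = 8.10

NH2OH + H2O ⇌ NH3OH+ + OH-
Kb = x²/(0.00017 − x) = 9.5 × 10^-9
Since Kb ≪ C₀, x ≈ √(Kb·C₀) = 1.27 × 10^-6 M.
pOH = 5.90, so pH = 14.00 − pOH = 8.10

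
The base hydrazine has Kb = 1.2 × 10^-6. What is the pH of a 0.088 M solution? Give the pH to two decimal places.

N2H4 + H2O ⇌ N2H5+ + OH-
Kb = x²/(0.088 − x) = 1.2 × 10^-6
Since Kb ≪ C₀, x ≈ √(Kb·C₀) = 3.25 × 10^-4 M.
Check: 0.37% ionized — well under 5%, approximation valid.
pOH = −log(3.25 × 10^-4) = 3.49; pH = 14.00 − 3.49 = 10.51

pH = 10.51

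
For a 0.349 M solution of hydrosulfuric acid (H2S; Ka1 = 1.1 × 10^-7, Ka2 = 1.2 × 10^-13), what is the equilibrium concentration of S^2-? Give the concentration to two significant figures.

1.2 × 10^-13 M

First ionization gives [H+] ≈ [HS-] = 1.96 × 10^-4 M.
Second step: Ka2 = [H+][S^2-]/[HS-] ≈ [S^2-] (since [H+] ≈ [HS-]).
So [S^2-] ≈ Ka2.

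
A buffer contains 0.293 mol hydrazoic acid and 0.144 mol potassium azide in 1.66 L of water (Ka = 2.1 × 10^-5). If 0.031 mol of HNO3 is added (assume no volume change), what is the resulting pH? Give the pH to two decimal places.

pH = 4.22

Added H+ converts N3- to HN3: HN3 → 0.324 mol, N3- → 0.113 mol.
pKa = −log(2.1 × 10^-5) = 4.678
pH = pKa + log(n_N3-/n_HN3) = 4.678 + log(0.113/0.324) = 4.678 + (-0.457)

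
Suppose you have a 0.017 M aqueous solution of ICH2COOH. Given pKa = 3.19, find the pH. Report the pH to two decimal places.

pH = 2.52

ICH2COOH ⇌ ICH2COO- + H+
Ka = 10^(−3.19) = 6.46 × 10^-4
Ka = x²/(0.017 − x) = 6.46 × 10^-4
The 5% rule fails; solving x² + Ka·x − Ka·C₀ = 0 exactly:
x = [−0.000646 + √(0.000646² + 4.39e-05)]/2 = 3.01 × 10^-3 M
pH = −log(3.01 × 10^-3) = 2.52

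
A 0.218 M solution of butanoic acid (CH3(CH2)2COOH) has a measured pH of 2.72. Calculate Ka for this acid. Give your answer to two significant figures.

[H+] = 10^(-2.72) = 1.91 × 10^-3 M
At equilibrium [HA] = 0.218 − 1.91 × 10^-3 = 2.16 × 10^-1 M
Ka = [H+][A-]/[HA] = (1.91 × 10^-3)² / 2.16 × 10^-1 = 1.7 × 10^-5

Ka = 1.7 × 10^-5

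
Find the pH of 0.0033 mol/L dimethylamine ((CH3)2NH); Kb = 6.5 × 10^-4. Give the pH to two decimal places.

pH = 11.07

(CH3)2NH + H2O ⇌ (CH3)2NH2+ + OH-
Kb = [OH-]²/(0.0033 − [OH-]) = 6.5 × 10^-4
The 5% rule fails; solving [OH-]² + Kb·[OH-] − Kb·C₀ = 0 exactly:
[OH-] = (−Kb + √(Kb² + 4·Kb·C₀))/2 = 1.18 × 10^-3 M
pOH = 2.93, so pH = 14.00 − pOH = 11.07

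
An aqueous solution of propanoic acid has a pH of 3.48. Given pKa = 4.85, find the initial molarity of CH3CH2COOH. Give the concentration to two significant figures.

[H+] = 10^(-3.48) = 3.31 × 10^-4 M = x
Ka = 10^(−4.85) = 1.41 × 10^-5
Ka = x²/(C₀ − x) ⇒ C₀ = x + x²/Ka
C₀ = 3.31 × 10^-4 + (3.31 × 10^-4)²/(1.41 × 10^-5) = 8.10 × 10^-3 M

C₀ = 8.1 × 10^-3 M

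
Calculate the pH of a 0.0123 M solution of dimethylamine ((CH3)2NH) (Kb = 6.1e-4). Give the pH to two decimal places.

pH = 11.39

(CH3)2NH + H2O ⇌ (CH3)2NH2+ + OH-
From the ICE table, Kb = [OH-]²/(0.0123 − [OH-]) = 6.1 × 10^-4.
Here C₀/Kb ≈ 20.2, so the small-[OH-] approximation fails. Use the quadratic:
[OH-] = [−0.00061 + √(0.00061² + 3e-05)]/2 = 2.45 × 10^-3 M
pOH = −log(2.45 × 10^-3) = 2.61; pH = 14.00 − 2.61 = 11.39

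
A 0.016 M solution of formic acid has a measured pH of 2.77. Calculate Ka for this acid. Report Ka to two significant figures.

[H+] = 10^(-2.77) = 1.70 × 10^-3 M
At equilibrium [HA] = 0.016 − 1.70 × 10^-3 = 1.43 × 10^-2 M
Ka = [H+][A-]/[HA] = (1.70 × 10^-3)² / 1.43 × 10^-2 = 2.0 × 10^-4

Ka = 2.0 × 10^-4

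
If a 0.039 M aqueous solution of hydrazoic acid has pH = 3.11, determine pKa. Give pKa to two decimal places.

[H+] = 10^(-3.11) = 7.76 × 10^-4 M
At equilibrium [HA] = 0.039 − 7.76 × 10^-4 = 3.82 × 10^-2 M
Ka = [H+][A-]/[HA] = (7.76 × 10^-4)² / 3.82 × 10^-2 = 1.58 × 10^-5
pKa = -log(1.58 × 10^-5) = 4.80

pKa = 4.80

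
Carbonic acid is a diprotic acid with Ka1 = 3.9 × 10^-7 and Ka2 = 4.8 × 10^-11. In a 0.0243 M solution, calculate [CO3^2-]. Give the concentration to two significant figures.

First ionization gives [H+] ≈ [HCO3-] = 9.73 × 10^-5 M.
Second step: Ka2 = [H+][CO3^2-]/[HCO3-] ≈ [CO3^2-] (since [H+] ≈ [HCO3-]).
So [CO3^2-] ≈ Ka2.

4.8 × 10^-11 M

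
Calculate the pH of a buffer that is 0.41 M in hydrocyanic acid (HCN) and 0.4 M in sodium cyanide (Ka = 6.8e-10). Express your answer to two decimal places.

pH = 9.16

pKa = −log(6.8 × 10^-10) = 9.167
Henderson–Hasselbalch: pH = pKa + log([CN-]/[HCN]) = 9.167 + log(0.4/0.41)
pH = 9.167 + (-0.011) = 9.16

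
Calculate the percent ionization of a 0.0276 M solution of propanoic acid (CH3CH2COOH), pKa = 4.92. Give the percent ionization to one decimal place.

2.1%

CH3CH2COOH ⇌ CH3CH2COO- + H+; let x = [H+] at equilibrium.
Ka = 10^(−4.92) = 1.20 × 10^-5
x ≈ √(Ka·C₀) = √(1.20 × 10^-5 × 0.0276) = 5.75 × 10^-4 M
Fraction ionized = 5.75 × 10^-4 / 0.0276 = 0.0208 → 2.1%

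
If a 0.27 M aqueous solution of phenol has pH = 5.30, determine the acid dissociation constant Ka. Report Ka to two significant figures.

Ka = 9.3 × 10^-11

[H+] = 10^(-5.30) = 5.01 × 10^-6 M
At equilibrium [HA] = 0.27 − 5.01 × 10^-6 = 2.70 × 10^-1 M
Ka = [H+][A-]/[HA] = (5.01 × 10^-6)² / 2.70 × 10^-1 = 9.3 × 10^-11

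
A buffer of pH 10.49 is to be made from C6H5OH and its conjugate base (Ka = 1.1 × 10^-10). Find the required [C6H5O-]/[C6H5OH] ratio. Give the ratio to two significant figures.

ratio = 3.4

pKa = -log(1.1 × 10^-10) = 9.959
pH = pKa + log(r) ⇒ log(r) = 10.49 − 9.959 = +0.531
r = [C6H5O-]/[C6H5OH] = 10^(+0.531) = 3.4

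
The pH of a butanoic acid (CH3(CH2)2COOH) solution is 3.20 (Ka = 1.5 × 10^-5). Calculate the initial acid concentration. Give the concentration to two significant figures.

[H+] = 10^(-3.20) = 6.31 × 10^-4 M = x
Ka = x²/(C₀ − x) ⇒ C₀ = x + x²/Ka
C₀ = 6.31 × 10^-4 + (6.31 × 10^-4)²/(1.5 × 10^-5) = 2.72 × 10^-2 M

C₀ = 2.7 × 10^-2 M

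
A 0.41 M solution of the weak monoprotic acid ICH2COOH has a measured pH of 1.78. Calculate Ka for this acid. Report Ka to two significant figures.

[H+] = 10^(-1.78) = 1.66 × 10^-2 M
At equilibrium [HA] = 0.41 − 1.66 × 10^-2 = 3.93 × 10^-1 M
Ka = [H+][A-]/[HA] = (1.66 × 10^-2)² / 3.93 × 10^-1 = 7.0 × 10^-4

Ka = 7.0 × 10^-4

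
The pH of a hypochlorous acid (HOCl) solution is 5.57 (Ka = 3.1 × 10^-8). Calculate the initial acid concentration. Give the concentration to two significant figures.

C₀ = 2.4 × 10^-4 M

[H+] = 10^(-5.57) = 2.69 × 10^-6 M = x
Ka = x²/(C₀ − x) ⇒ C₀ = x + x²/Ka
C₀ = 2.69 × 10^-6 + (2.69 × 10^-6)²/(3.1 × 10^-8) = 2.36 × 10^-4 M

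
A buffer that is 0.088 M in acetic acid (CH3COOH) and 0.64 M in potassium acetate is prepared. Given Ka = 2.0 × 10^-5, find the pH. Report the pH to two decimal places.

pKa = −log(2.0 × 10^-5) = 4.699
Henderson–Hasselbalch: pH = pKa + log([CH3COO-]/[CH3COOH]) = 4.699 + log(0.64/0.088)
pH = 4.699 + (+0.862) = 5.56

pH = 5.56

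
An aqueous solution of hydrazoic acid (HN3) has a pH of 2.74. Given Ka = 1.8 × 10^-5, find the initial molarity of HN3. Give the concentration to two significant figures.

[H+] = 10^(-2.74) = 1.82 × 10^-3 M = x
Ka = x²/(C₀ − x) ⇒ C₀ = x + x²/Ka
C₀ = 1.82 × 10^-3 + (1.82 × 10^-3)²/(1.8 × 10^-5) = 1.86 × 10^-1 M

C₀ = 1.9 × 10^-1 M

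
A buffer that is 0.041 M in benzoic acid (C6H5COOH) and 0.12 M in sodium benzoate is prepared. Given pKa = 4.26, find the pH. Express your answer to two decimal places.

pH = 4.73

Using pH = pKa + log([base]/[acid]) with [base]/[acid] = 0.12/0.041:
pH = 4.26 + (+0.466) = 4.73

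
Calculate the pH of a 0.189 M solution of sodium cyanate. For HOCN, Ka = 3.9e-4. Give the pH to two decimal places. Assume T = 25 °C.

pH = 8.34

OCN- is the conjugate base of the weak acid HOCN.
Kb = Kw/Ka = 1.0×10^-14 / 3.9 × 10^-4 = 2.56 × 10^-11
Kb = [OH-]²/(0.189 − [OH-]) = 2.56 × 10^-11
Assume [OH-] ≪ 0.189: [OH-] ≈ √(2.56 × 10^-11 × 0.189) = 2.20 × 10^-6 M
([OH-]/C₀ = 0.0012% < 5%, so the approximation holds.)
pOH = −log(2.20 × 10^-6) = 5.66; pH = 14.00 − 5.66 = 8.34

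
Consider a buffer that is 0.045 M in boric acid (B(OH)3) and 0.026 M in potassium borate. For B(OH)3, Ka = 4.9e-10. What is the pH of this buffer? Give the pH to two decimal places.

pKa = −log(4.9 × 10^-10) = 9.310
pH = pKa + log([A⁻]/[HA]) = 9.310 + log(0.026/0.045)
pH = 9.310 + (-0.238) = 9.07

pH = 9.07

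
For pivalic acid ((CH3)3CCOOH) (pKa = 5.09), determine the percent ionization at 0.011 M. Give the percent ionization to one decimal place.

(CH3)3CCOOH ⇌ (CH3)3CCOO- + H+; let x = [H+] at equilibrium.
Ka = 10^(−5.09) = 8.13 × 10^-6
x ≈ √(Ka·C₀) = √(8.13 × 10^-6 × 0.011) = 2.99 × 10^-4 M
% ionization = x/C₀ × 100% = 2.99 × 10^-4/0.011 × 100% = 2.7%

2.7%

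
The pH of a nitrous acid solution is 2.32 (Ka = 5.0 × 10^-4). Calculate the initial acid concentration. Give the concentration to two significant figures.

C₀ = 5.1 × 10^-2 M

[H+] = 10^(-2.32) = 4.79 × 10^-3 M = x
Ka = x²/(C₀ − x) ⇒ C₀ = x + x²/Ka
C₀ = 4.79 × 10^-3 + (4.79 × 10^-3)²/(5.0 × 10^-4) = 5.07 × 10^-2 M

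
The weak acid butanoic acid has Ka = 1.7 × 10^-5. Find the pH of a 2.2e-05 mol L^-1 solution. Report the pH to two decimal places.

CH3(CH2)2COOH ⇌ CH3(CH2)2COO- + H+
Ka = x²/(2.2e-05 − x) = 1.7 × 10^-5
x is not negligible relative to C₀; solve x² + 1.7e-05·x − 3.74e-10 = 0.
x = (−Ka + √(Ka² + 4·Ka·C₀))/2 = 1.26 × 10^-5 M
pH = −log(1.26 × 10^-5) = 4.90

pH = 4.90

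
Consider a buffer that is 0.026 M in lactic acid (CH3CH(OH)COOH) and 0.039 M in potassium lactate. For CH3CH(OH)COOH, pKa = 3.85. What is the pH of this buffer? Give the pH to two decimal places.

Using pH = pKa + log([base]/[acid]) with [base]/[acid] = 0.039/0.026:
pH = 3.85 + (+0.176) = 4.03

pH = 4.03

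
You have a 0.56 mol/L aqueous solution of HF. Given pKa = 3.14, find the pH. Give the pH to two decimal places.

pH = 1.70

HF ⇌ F- + H+
Ka = 10^(−3.14) = 7.24 × 10^-4
From the ICE table, Ka = [H+]²/(0.56 − [H+]) = 7.24 × 10^-4.
Assume [H+] ≪ 0.56: [H+] ≈ √(7.24 × 10^-4 × 0.56) = 2.01 × 10^-2 M
pH = −log(2.01 × 10^-2) = 1.70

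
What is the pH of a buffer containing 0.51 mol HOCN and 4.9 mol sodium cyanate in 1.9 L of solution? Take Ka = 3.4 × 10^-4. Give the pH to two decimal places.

pKa = −log(3.4 × 10^-4) = 3.469
pH = pKa + log([A⁻]/[HA]) = 3.469 + log(4.9/0.51)
pH = 3.469 + (+0.983) = 4.45

pH = 4.45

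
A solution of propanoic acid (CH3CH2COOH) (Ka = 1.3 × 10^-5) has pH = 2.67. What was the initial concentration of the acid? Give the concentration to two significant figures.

C₀ = 3.5 × 10^-1 M

[H+] = 10^(-2.67) = 2.14 × 10^-3 M = x
Ka = x²/(C₀ − x) ⇒ C₀ = x + x²/Ka
C₀ = 2.14 × 10^-3 + (2.14 × 10^-3)²/(1.3 × 10^-5) = 3.54 × 10^-1 M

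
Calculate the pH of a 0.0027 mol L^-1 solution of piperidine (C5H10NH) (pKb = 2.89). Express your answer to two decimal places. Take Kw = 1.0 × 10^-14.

pH = 11.12

C5H10NH + H2O ⇌ C5H10NH2+ + OH-
Kb = 10^(−2.89) = 1.29 × 10^-3
From the ICE table, Kb = [OH-]²/(0.0027 − [OH-]) = 1.29 × 10^-3.
The 5% rule fails; solving [OH-]² + Kb·[OH-] − Kb·C₀ = 0 exactly:
[OH-] = (−Kb + √(Kb² + 4·Kb·C₀))/2 = 1.33 × 10^-3 M
pOH = 2.88, so pH = 14.00 − pOH = 11.12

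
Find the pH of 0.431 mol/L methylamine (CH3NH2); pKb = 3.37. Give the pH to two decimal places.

CH3NH2 + H2O ⇌ CH3NH3+ + OH-
Kb = 10^(−3.37) = 4.27 × 10^-4
Kb = [OH-]²/(0.431 − [OH-]) = 4.27 × 10^-4
Neglecting [OH-] in the denominator: [OH-] = √(4.27 × 10^-4 × 0.431) = 1.36 × 10^-2 M
pOH = 1.87, so pH = 14.00 − pOH = 12.13

pH = 12.13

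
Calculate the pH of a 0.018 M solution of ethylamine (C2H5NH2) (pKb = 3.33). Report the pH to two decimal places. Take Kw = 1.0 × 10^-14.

C2H5NH2 + H2O ⇌ C2H5NH3+ + OH-
Kb = 10^(−3.33) = 4.68 × 10^-4
From the ICE table, Kb = [OH-]²/(0.018 − [OH-]) = 4.68 × 10^-4.
Here C₀/Kb ≈ 38.5, so the small-[OH-] approximation fails. Use the quadratic:
[OH-] = (−Kb + √(Kb² + 4·Kb·C₀))/2 = 2.68 × 10^-3 M
pOH = −log(2.68 × 10^-3) = 2.57; pH = 14.00 − 2.57 = 11.43

pH = 11.43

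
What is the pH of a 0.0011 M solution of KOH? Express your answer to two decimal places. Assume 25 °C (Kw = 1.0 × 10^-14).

pH = 11.04

KOH is a strong base; [OH-] = 0.0011 M.
pOH = -log(0.0011) = 2.96
pH = 14.00 - 2.96 = 11.04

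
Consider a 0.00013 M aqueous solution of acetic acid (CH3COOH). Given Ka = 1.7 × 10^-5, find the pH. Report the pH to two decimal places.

pH = 4.41

CH3COOH ⇌ CH3COO- + H+
From the ICE table, Ka = [H+]²/(0.00013 − [H+]) = 1.7 × 10^-5.
The 5% rule fails; solving [H+]² + Ka·[H+] − Ka·C₀ = 0 exactly:
[H+] = [−1.7e-05 + √(1.7e-05² + 8.84e-09)]/2 = 3.93 × 10^-5 M
pH = −log(3.93 × 10^-5) = 4.41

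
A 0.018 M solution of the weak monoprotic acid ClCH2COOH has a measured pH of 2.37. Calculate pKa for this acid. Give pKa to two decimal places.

pKa = 2.88

[H+] = 10^(-2.37) = 4.27 × 10^-3 M
At equilibrium [HA] = 0.018 − 4.27 × 10^-3 = 1.37 × 10^-2 M
Ka = [H+][A-]/[HA] = (4.27 × 10^-3)² / 1.37 × 10^-2 = 1.33 × 10^-3
pKa = -log(1.33 × 10^-3) = 2.88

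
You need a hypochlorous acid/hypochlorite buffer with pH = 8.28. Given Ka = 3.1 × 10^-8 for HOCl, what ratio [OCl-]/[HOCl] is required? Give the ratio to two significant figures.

ratio = 5.9

pKa = -log(3.1 × 10^-8) = 7.509
pH = pKa + log(r) ⇒ log(r) = 8.28 − 7.509 = +0.771
r = [OCl-]/[HOCl] = 10^(+0.771) = 5.9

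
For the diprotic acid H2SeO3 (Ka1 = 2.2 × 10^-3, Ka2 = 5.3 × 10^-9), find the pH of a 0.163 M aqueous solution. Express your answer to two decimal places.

pH = 1.75

Ka1 ≫ Ka2, so treat the first dissociation as the only significant source of H+.
Ka1 = x²/(0.163 − x) = 2.2 × 10^-3
Solving the quadratic: x = (−Ka1 + √(Ka1² + 4·Ka1·C₀))/2 = 1.79 × 10^-2 M
pH = −log(1.79 × 10^-2) = 1.75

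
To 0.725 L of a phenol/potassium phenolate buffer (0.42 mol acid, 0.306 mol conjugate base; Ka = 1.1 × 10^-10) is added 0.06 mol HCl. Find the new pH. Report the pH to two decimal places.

pH = 9.67

Added H+ converts C6H5O- to C6H5OH: C6H5OH → 0.48 mol, C6H5O- → 0.246 mol.
pKa = −log(1.1 × 10^-10) = 9.959
Henderson–Hasselbalch with mole ratio 0.246/0.48: pH = 9.959 + (-0.290)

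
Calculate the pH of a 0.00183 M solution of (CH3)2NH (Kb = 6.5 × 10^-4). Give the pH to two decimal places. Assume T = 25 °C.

(CH3)2NH + H2O ⇌ (CH3)2NH2+ + OH-
From the ICE table, Kb = [OH-]²/(0.00183 − [OH-]) = 6.5 × 10^-4.
Here C₀/Kb ≈ 2.82, so the small-[OH-] approximation fails. Use the quadratic:
[OH-] = [−0.00065 + √(0.00065² + 4.76e-06)]/2 = 8.13 × 10^-4 M
pOH = −log(8.13 × 10^-4) = 3.09; pH = 14.00 − 3.09 = 10.91

pH = 10.91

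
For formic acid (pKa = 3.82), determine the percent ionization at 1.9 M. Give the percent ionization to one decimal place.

HCOOH ⇌ HCOO- + H+; let x = [H+] at equilibrium.
Ka = 10^(−3.82) = 1.51 × 10^-4
x ≈ √(Ka·C₀) = √(1.51 × 10^-4 × 1.9) = 1.69 × 10^-2 M
Fraction ionized = 1.69 × 10^-2 / 1.9 = 0.0089 → 0.9%

0.9%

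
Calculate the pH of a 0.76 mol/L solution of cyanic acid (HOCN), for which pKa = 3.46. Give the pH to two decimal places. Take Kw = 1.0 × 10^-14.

pH = 1.79

HOCN ⇌ OCN- + H+
Ka = 10^(−3.46) = 3.47 × 10^-4
Ka = [H+]²/(0.76 − [H+]) = 3.47 × 10^-4
Assume [H+] ≪ 0.76: [H+] ≈ √(3.47 × 10^-4 × 0.76) = 1.62 × 10^-2 M
pH = −log(1.62 × 10^-2) = 1.79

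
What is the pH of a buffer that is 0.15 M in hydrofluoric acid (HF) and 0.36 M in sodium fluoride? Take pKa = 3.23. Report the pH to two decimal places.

pH = 3.61

Using pH = pKa + log([base]/[acid]) with [base]/[acid] = 0.36/0.15:
pH = 3.23 + (+0.380) = 3.61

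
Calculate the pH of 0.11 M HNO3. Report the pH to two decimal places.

HNO3 is a strong acid and dissociates completely, so [H+] = 0.11 M.
pH = -log(0.11) = 0.96

pH = 0.96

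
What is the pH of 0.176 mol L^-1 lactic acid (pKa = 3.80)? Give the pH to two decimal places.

CH3CH(OH)COOH ⇌ CH3CH(OH)COO- + H+
Ka = 10^(−3.80) = 1.58 × 10^-4
Ka = [H+]²/(0.176 − [H+]) = 1.58 × 10^-4
Assume [H+] ≪ 0.176: [H+] ≈ √(1.58 × 10^-4 × 0.176) = 5.27 × 10^-3 M
([H+]/C₀ = 3% < 5%, so the approximation holds.)
pH = −log[H+] = −log(5.27 × 10^-3) = 2.28

pH = 2.28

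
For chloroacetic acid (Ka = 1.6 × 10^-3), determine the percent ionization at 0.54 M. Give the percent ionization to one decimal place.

5.3%

ClCH2COOH ⇌ ClCH2COO- + H+; let x = [H+] at equilibrium.
Ka = x²/(C₀ − x); solving the quadratic gives x = 2.86 × 10^-2 M.
% ionization = x/C₀ × 100% = 2.86 × 10^-2/0.54 × 100% = 5.3%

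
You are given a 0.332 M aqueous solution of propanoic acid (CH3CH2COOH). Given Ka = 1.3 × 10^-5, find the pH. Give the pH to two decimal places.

CH3CH2COOH ⇌ CH3CH2COO- + H+
From the ICE table, Ka = x²/(0.332 − x) = 1.3 × 10^-5.
Assume x ≪ 0.332: x ≈ √(1.3 × 10^-5 × 0.332) = 2.08 × 10^-3 M
(x/C₀ = 0.63% < 5%, so the approximation holds.)
pH = −log(2.08 × 10^-3) = 2.68

pH = 2.68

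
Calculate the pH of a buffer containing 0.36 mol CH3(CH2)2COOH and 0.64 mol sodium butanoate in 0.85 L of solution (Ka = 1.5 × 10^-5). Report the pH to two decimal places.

pKa = −log(1.5 × 10^-5) = 4.824
Using pH = pKa + log([base]/[acid]) with [base]/[acid] = 0.64/0.36:
pH = 4.824 + (+0.250) = 5.07

pH = 5.07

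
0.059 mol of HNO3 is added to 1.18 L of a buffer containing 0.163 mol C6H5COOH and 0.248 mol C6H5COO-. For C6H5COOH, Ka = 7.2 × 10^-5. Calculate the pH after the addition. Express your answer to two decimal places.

pH = 4.07

Added H+ converts C6H5COO- to C6H5COOH: C6H5COOH → 0.222 mol, C6H5COO- → 0.189 mol.
pKa = −log(7.2 × 10^-5) = 4.143
Henderson–Hasselbalch with mole ratio 0.189/0.222: pH = 4.143 + (-0.070)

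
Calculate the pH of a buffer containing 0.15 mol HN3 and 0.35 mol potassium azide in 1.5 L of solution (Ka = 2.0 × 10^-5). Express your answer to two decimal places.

pH = 5.07

pKa = −log(2.0 × 10^-5) = 4.699
Using pH = pKa + log([base]/[acid]) with [base]/[acid] = 0.35/0.15:
pH = 4.699 + (+0.368) = 5.07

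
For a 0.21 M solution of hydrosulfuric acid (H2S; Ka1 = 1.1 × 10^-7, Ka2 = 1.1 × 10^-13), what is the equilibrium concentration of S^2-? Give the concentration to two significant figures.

First ionization gives [H+] ≈ [HS-] = 1.52 × 10^-4 M.
Second step: Ka2 = [H+][S^2-]/[HS-] ≈ [S^2-] (since [H+] ≈ [HS-]).
So [S^2-] ≈ Ka2.

1.1 × 10^-13 M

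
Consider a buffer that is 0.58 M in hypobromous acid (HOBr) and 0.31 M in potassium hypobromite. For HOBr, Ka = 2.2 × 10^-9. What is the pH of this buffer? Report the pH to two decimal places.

pKa = −log(2.2 × 10^-9) = 8.658
Using pH = pKa + log([base]/[acid]) with [base]/[acid] = 0.31/0.58:
pH = 8.658 + (-0.272) = 8.39

pH = 8.39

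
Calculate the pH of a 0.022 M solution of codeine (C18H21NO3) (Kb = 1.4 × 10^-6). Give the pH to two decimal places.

pH = 10.24

C18H21NO3 + H2O ⇌ C18H22NO3+ + OH-
Let x = [OH-] at equilibrium. Kb = x²/(0.022 − x).
Since Kb ≪ C₀, x ≈ √(Kb·C₀) = 1.75 × 10^-4 M.
(x/C₀ = 0.8% < 5%, so the approximation holds.)
pOH = −log(1.75 × 10^-4) = 3.76; pH = 14.00 − 3.76 = 10.24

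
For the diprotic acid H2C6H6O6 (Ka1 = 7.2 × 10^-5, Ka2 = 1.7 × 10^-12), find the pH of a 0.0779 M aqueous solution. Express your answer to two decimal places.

Since Ka1 ≫ Ka2, the first ionization dominates [H+].
Ka1 = x²/(0.0779 − x) = 7.2 × 10^-5
x ≈ √(7.2 × 10^-5 × 0.0779) = 2.37 × 10^-3 M
pH = −log(2.37 × 10^-3) = 2.63

pH = 2.63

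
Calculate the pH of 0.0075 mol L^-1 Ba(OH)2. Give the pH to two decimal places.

Ba(OH)2 is a strong base (each formula unit releases 2 OH-); [OH-] = 0.015 M.
pOH = -log(0.015) = 1.82
pH = 14.00 - 1.82 = 12.18

pH = 12.18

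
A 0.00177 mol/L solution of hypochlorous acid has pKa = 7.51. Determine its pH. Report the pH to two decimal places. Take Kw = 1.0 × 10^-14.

pH = 5.13

HOCl ⇌ OCl- + H+
Ka = 10^(−7.51) = 3.09 × 10^-8
Ka = x²/(0.00177 − x) = 3.09 × 10^-8
Since Ka ≪ C₀, x ≈ √(Ka·C₀) = 7.40 × 10^-6 M.
(x/C₀ = 0.42% < 5%, so the approximation holds.)
pH = −log(7.40 × 10^-6) = 5.13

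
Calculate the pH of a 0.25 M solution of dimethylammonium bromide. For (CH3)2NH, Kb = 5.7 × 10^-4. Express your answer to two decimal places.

(CH3)2NH2+ is the conjugate acid of the weak base (CH3)2NH.
Ka = Kw/Kb = 1.0×10^-14 / 5.7 × 10^-4 = 1.75 × 10^-11
Let x = [H+] at equilibrium. Ka = x²/(0.25 − x).
Assume x ≪ 0.25: x ≈ √(1.75 × 10^-11 × 0.25) = 2.09 × 10^-6 M
Check: 0.00084% ionized — well under 5%, approximation valid.
pH = −log[H+] = −log(2.09 × 10^-6) = 5.68

pH = 5.68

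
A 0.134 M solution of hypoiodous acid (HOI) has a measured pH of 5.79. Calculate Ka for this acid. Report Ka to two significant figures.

[H+] = 10^(-5.79) = 1.62 × 10^-6 M
At equilibrium [HA] = 0.134 − 1.62 × 10^-6 = 1.34 × 10^-1 M
Ka = [H+][A-]/[HA] = (1.62 × 10^-6)² / 1.34 × 10^-1 = 2.0 × 10^-11

Ka = 2.0 × 10^-11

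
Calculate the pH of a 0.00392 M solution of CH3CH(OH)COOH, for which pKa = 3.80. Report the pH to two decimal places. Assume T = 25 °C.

CH3CH(OH)COOH ⇌ CH3CH(OH)COO- + H+
Ka = 10^(−3.80) = 1.58 × 10^-4
Let x = [H+] at equilibrium. Ka = x²/(0.00392 − x).
x is not negligible relative to C₀; solve x² + 0.000158·x − 6.19e-07 = 0.
x = [−0.000158 + √(0.000158² + 2.48e-06)]/2 = 7.12 × 10^-4 M
pH = −log(7.12 × 10^-4) = 3.15

pH = 3.15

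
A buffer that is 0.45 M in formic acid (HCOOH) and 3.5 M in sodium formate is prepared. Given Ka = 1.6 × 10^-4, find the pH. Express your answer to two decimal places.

pH = 4.69

pKa = −log(1.6 × 10^-4) = 3.796
Henderson–Hasselbalch: pH = pKa + log([HCOO-]/[HCOOH]) = 3.796 + log(3.5/0.45)
pH = 3.796 + (+0.891) = 4.69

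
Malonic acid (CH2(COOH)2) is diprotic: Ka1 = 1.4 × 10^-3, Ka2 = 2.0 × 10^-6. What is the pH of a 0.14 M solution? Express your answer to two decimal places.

pH = 1.88

Ka1 ≫ Ka2, so treat the first dissociation as the only significant source of H+.
Ka1 = x²/(0.14 − x) = 1.4 × 10^-3
Solving the quadratic: x = (−Ka1 + √(Ka1² + 4·Ka1·C₀))/2 = 1.33 × 10^-2 M
pH = −log(1.33 × 10^-2) = 1.88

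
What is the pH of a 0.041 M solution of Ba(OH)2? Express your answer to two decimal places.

Ba(OH)2 is a strong base (each formula unit releases 2 OH-); [OH-] = 0.082 M.
pOH = -log(0.082) = 1.09
pH = 14.00 - 1.09 = 12.91

pH = 12.91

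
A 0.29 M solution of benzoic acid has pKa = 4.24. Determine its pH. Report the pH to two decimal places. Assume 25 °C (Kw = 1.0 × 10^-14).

pH = 2.39

C6H5COOH ⇌ C6H5COO- + H+
Ka = 10^(−4.24) = 5.75 × 10^-5
Ka = [H+]²/(0.29 − [H+]) = 5.75 × 10^-5
Since Ka ≪ C₀, [H+] ≈ √(Ka·C₀) = 4.08 × 10^-3 M.
([H+]/C₀ = 1.4% < 5%, so the approximation holds.)
pH = −log(4.08 × 10^-3) = 2.39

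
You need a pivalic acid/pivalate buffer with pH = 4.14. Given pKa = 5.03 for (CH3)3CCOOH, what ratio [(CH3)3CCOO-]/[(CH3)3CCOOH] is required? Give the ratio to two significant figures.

ratio = 0.13

pH = pKa + log(r) ⇒ log(r) = 4.14 − 5.03 = -0.89
r = [(CH3)3CCOO-]/[(CH3)3CCOOH] = 10^(-0.89) = 0.129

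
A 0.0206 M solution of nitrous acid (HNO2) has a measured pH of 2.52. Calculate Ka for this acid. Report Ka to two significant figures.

[H+] = 10^(-2.52) = 3.02 × 10^-3 M
At equilibrium [HA] = 0.0206 − 3.02 × 10^-3 = 1.76 × 10^-2 M
Ka = [H+][A-]/[HA] = (3.02 × 10^-3)² / 1.76 × 10^-2 = 5.2 × 10^-4

Ka = 5.2 × 10^-4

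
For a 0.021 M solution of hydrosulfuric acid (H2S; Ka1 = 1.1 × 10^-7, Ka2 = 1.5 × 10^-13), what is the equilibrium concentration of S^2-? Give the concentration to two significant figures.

First ionization gives [H+] ≈ [HS-] = 4.81 × 10^-5 M.
Second step: Ka2 = [H+][S^2-]/[HS-] ≈ [S^2-] (since [H+] ≈ [HS-]).
So [S^2-] ≈ Ka2.

1.5 × 10^-13 M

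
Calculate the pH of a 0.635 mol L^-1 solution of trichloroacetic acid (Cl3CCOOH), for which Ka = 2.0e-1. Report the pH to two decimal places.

Cl3CCOOH ⇌ Cl3CCOO- + H+
Ka = [H+]²/(0.635 − [H+]) = 2.0 × 10^-1
Here C₀/Ka ≈ 3.17, so the small-[H+] approximation fails. Use the quadratic:
[H+] = (−Ka + √(Ka² + 4·Ka·C₀))/2 = 2.70 × 10^-1 M
pH = −log[H+] = −log(2.70 × 10^-1) = 0.57

pH = 0.57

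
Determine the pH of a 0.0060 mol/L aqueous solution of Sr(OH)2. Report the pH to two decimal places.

pH = 12.08

Sr(OH)2 is a strong base (each formula unit releases 2 OH-); [OH-] = 0.012 M.
pOH = -log(0.012) = 1.92
pH = 14.00 - 1.92 = 12.08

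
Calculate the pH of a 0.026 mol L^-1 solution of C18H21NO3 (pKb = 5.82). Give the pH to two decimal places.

pH = 10.30

C18H21NO3 + H2O ⇌ C18H22NO3+ + OH-
Kb = 10^(−5.82) = 1.51 × 10^-6
Kb = [OH-]²/(0.026 − [OH-]) = 1.51 × 10^-6
Assume [OH-] ≪ 0.026: [OH-] ≈ √(1.51 × 10^-6 × 0.026) = 1.98 × 10^-4 M
([OH-]/C₀ = 0.76% < 5%, so the approximation holds.)
pOH = 3.70, so pH = 14.00 − pOH = 10.30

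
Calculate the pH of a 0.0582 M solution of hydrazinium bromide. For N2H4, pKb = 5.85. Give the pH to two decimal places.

N2H5+ is the conjugate acid of the weak base N2H4.
Kb = 10^(−5.85) = 1.41 × 10^-6
Ka = Kw/Kb = 1.0×10^-14 / 1.41 × 10^-6 = 7.09 × 10^-9
Ka = [H+]²/(0.0582 − [H+]) = 7.09 × 10^-9
Assume [H+] ≪ 0.0582: [H+] ≈ √(7.09 × 10^-9 × 0.0582) = 2.03 × 10^-5 M
([H+]/C₀ = 0.035% < 5%, so the approximation holds.)
pH = −log[H+] = −log(2.03 × 10^-5) = 4.69

pH = 4.69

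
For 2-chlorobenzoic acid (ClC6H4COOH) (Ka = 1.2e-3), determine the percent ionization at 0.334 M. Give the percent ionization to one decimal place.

ClC6H4COOH ⇌ ClC6H4COO- + H+; let x = [H+] at equilibrium.
Solve x² + 0.0012x − 0.000401 = 0 → x = 1.94 × 10^-2 M
Fraction ionized = 1.94 × 10^-2 / 0.334 = 0.0581 → 5.8%

5.8%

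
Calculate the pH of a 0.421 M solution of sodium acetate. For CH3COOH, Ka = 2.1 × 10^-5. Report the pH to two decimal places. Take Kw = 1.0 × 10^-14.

pH = 9.15

CH3COO- is the conjugate base of the weak acid CH3COOH.
Kb = Kw/Ka = 1.0×10^-14 / 2.1 × 10^-5 = 4.76 × 10^-10
From the ICE table, Kb = x²/(0.421 − x) = 4.76 × 10^-10.
Assume x ≪ 0.421: x ≈ √(4.76 × 10^-10 × 0.421) = 1.42 × 10^-5 M
Check: 0.0034% ionized — well under 5%, approximation valid.
pOH = 4.85, so pH = 14.00 − pOH = 9.15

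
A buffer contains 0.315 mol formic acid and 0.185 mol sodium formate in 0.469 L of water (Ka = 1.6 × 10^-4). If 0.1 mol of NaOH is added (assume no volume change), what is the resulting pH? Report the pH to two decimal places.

OH- converts HCOOH to HCOO-: HCOOH → 0.215 mol, HCOO- → 0.285 mol.
pKa = −log(1.6 × 10^-4) = 3.796
Henderson–Hasselbalch with mole ratio 0.285/0.215: pH = 3.796 + (+0.122)

pH = 3.92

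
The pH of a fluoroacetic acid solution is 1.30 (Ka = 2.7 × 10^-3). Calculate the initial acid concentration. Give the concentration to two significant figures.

[H+] = 10^(-1.30) = 5.01 × 10^-2 M = x
Ka = x²/(C₀ − x) ⇒ C₀ = x + x²/Ka
C₀ = 5.01 × 10^-2 + (5.01 × 10^-2)²/(2.7 × 10^-3) = 9.80 × 10^-1 M

C₀ = 9.8 × 10^-1 M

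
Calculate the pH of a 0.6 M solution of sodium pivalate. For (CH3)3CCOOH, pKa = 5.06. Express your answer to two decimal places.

pH = 9.42

(CH3)3CCOO- is the conjugate base of the weak acid (CH3)3CCOOH.
Ka = 10^(−5.06) = 8.71 × 10^-6
Kb = Kw/Ka = 1.0×10^-14 / 8.71 × 10^-6 = 1.15 × 10^-9
From the ICE table, Kb = x²/(0.6 − x) = 1.15 × 10^-9.
Neglecting x in the denominator: x = √(1.15 × 10^-9 × 0.6) = 2.63 × 10^-5 M
pOH = 4.58, so pH = 14.00 − pOH = 9.42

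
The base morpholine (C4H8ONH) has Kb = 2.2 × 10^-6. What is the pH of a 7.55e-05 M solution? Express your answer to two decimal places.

C4H8ONH + H2O ⇌ C4H8ONH2+ + OH-
Let x = [OH-] at equilibrium. Kb = x²/(7.55e-05 − x).
x is not negligible relative to C₀; solve x² + 2.2e-06·x − 1.66e-10 = 0.
x = [−2.2e-06 + √(2.2e-06² + 6.64e-10)]/2 = 1.18 × 10^-5 M
pOH = −log(1.18 × 10^-5) = 4.93; pH = 14.00 − 4.93 = 9.07

pH = 9.07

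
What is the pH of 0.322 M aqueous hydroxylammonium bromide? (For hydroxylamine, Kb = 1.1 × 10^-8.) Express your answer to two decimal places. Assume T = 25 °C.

pH = 3.27

NH3OH+ is the conjugate acid of the weak base NH2OH.
Ka = Kw/Kb = 1.0×10^-14 / 1.1 × 10^-8 = 9.09 × 10^-7
From the ICE table, Ka = x²/(0.322 − x) = 9.09 × 10^-7.
Since Ka ≪ C₀, x ≈ √(Ka·C₀) = 5.41 × 10^-4 M.
pH = −log(5.41 × 10^-4) = 3.27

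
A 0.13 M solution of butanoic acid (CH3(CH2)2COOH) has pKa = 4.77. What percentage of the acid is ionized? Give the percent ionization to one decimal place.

CH3(CH2)2COOH ⇌ CH3(CH2)2COO- + H+; let x = [H+] at equilibrium.
Ka = 10^(−4.77) = 1.70 × 10^-5
x ≈ √(Ka·C₀) = √(1.70 × 10^-5 × 0.13) = 1.49 × 10^-3 M
Fraction ionized = 1.49 × 10^-3 / 0.13 = 0.0115 → 1.1%

1.1%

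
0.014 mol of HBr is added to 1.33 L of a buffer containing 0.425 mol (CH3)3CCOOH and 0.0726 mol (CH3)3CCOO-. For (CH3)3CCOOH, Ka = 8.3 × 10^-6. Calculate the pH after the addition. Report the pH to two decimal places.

Added H+ converts (CH3)3CCOO- to (CH3)3CCOOH: (CH3)3CCOOH → 0.439 mol, (CH3)3CCOO- → 0.0586 mol.
pKa = −log(8.3 × 10^-6) = 5.081
pH = pKa + log(n_(CH3)3CCOO-/n_(CH3)3CCOOH) = 5.081 + log(0.0586/0.439) = 5.081 + (-0.875)

pH = 4.21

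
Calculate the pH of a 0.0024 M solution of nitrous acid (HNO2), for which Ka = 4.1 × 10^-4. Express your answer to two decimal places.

pH = 3.09

HNO2 ⇌ NO2- + H+
Ka = x²/(0.0024 − x) = 4.1 × 10^-4
The 5% rule fails; solving x² + Ka·x − Ka·C₀ = 0 exactly:
x = (−Ka + √(Ka² + 4·Ka·C₀))/2 = 8.08 × 10^-4 M
pH = −log(8.08 × 10^-4) = 3.09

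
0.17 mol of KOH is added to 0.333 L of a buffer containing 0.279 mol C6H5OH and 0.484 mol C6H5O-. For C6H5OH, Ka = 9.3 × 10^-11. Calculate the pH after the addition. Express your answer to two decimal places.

OH- converts C6H5OH to C6H5O-: C6H5OH → 0.109 mol, C6H5O- → 0.654 mol.
pKa = −log(9.3 × 10^-11) = 10.032
Henderson–Hasselbalch with mole ratio 0.654/0.109: pH = 10.032 + (+0.778)

pH = 10.81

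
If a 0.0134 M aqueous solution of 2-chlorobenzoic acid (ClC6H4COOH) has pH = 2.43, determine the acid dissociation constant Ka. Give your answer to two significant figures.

Ka = 1.4 × 10^-3

[H+] = 10^(-2.43) = 3.72 × 10^-3 M
At equilibrium [HA] = 0.0134 − 3.72 × 10^-3 = 9.68 × 10^-3 M
Ka = [H+][A-]/[HA] = (3.72 × 10^-3)² / 9.68 × 10^-3 = 1.4 × 10^-3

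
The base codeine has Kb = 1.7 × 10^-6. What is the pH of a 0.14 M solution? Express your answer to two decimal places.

pH = 10.69

C18H21NO3 + H2O ⇌ C18H22NO3+ + OH-
From the ICE table, Kb = [OH-]²/(0.14 − [OH-]) = 1.7 × 10^-6.
Neglecting [OH-] in the denominator: [OH-] = √(1.7 × 10^-6 × 0.14) = 4.88 × 10^-4 M
([OH-]/C₀ = 0.35% < 5%, so the approximation holds.)
pOH = 3.31, so pH = 14.00 − pOH = 10.69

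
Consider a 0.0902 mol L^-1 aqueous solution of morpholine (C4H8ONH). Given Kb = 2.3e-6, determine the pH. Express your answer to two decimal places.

C4H8ONH + H2O ⇌ C4H8ONH2+ + OH-
From the ICE table, Kb = x²/(0.0902 − x) = 2.3 × 10^-6.
Since Kb ≪ C₀, x ≈ √(Kb·C₀) = 4.55 × 10^-4 M.
pOH = −log(4.55 × 10^-4) = 3.34; pH = 14.00 − 3.34 = 10.66

pH = 10.66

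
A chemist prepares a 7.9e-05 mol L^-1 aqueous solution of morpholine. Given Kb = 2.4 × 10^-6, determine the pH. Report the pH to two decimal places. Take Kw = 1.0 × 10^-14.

C4H8ONH + H2O ⇌ C4H8ONH2+ + OH-
From the ICE table, Kb = [OH-]²/(7.9e-05 − [OH-]) = 2.4 × 10^-6.
The 5% rule fails; solving [OH-]² + Kb·[OH-] − Kb·C₀ = 0 exactly:
[OH-] = [−2.4e-06 + √(2.4e-06² + 7.58e-10)]/2 = 1.26 × 10^-5 M
pOH = −log(1.26 × 10^-5) = 4.90; pH = 14.00 − 4.90 = 9.10

pH = 9.10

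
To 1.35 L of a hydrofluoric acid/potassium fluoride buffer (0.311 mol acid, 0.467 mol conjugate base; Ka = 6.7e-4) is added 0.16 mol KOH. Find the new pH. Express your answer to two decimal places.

After neutralization: n(HF) = 0.151 mol, n(F-) = 0.627 mol.
pKa = −log(6.7 × 10^-4) = 3.174
Henderson–Hasselbalch with mole ratio 0.627/0.151: pH = 3.174 + (+0.618)

pH = 3.79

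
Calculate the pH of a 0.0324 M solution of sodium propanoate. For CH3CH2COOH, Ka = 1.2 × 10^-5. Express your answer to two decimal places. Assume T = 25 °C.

pH = 8.72

CH3CH2COO- is the conjugate base of the weak acid CH3CH2COOH.
Kb = Kw/Ka = 1.0×10^-14 / 1.2 × 10^-5 = 8.33 × 10^-10
Kb = x²/(0.0324 − x) = 8.33 × 10^-10
Neglecting x in the denominator: x = √(8.33 × 10^-10 × 0.0324) = 5.20 × 10^-6 M
pOH = −log(5.20 × 10^-6) = 5.28; pH = 14.00 − 5.28 = 8.72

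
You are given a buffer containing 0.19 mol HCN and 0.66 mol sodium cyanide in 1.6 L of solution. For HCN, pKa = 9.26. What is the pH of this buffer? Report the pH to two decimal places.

Henderson–Hasselbalch: pH = pKa + log([CN-]/[HCN]) = 9.26 + log(0.66/0.19)
pH = 9.26 + (+0.541) = 9.80

pH = 9.80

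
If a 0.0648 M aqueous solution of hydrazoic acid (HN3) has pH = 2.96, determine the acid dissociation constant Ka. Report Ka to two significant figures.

Ka = 1.9 × 10^-5

[H+] = 10^(-2.96) = 1.10 × 10^-3 M
At equilibrium [HA] = 0.0648 − 1.10 × 10^-3 = 6.37 × 10^-2 M
Ka = [H+][A-]/[HA] = (1.10 × 10^-3)² / 6.37 × 10^-2 = 1.9 × 10^-5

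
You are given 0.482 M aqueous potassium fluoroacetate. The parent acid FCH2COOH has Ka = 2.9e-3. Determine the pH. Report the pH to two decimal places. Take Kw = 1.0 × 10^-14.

FCH2COO- is the conjugate base of the weak acid FCH2COOH.
Kb = Kw/Ka = 1.0×10^-14 / 2.9 × 10^-3 = 3.45 × 10^-12
From the ICE table, Kb = x²/(0.482 − x) = 3.45 × 10^-12.
Since Kb ≪ C₀, x ≈ √(Kb·C₀) = 1.29 × 10^-6 M.
Check: 0.00027% ionized — well under 5%, approximation valid.
pOH = 5.89, so pH = 14.00 − pOH = 8.11

pH = 8.11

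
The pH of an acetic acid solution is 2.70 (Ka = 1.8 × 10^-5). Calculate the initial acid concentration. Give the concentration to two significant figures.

C₀ = 2.2 × 10^-1 M

[H+] = 10^(-2.70) = 2.00 × 10^-3 M = x
Ka = x²/(C₀ − x) ⇒ C₀ = x + x²/Ka
C₀ = 2.00 × 10^-3 + (2.00 × 10^-3)²/(1.8 × 10^-5) = 2.24 × 10^-1 M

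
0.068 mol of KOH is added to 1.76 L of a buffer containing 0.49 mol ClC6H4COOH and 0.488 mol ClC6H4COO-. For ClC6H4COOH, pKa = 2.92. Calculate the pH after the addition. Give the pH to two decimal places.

After neutralization: n(ClC6H4COOH) = 0.422 mol, n(ClC6H4COO-) = 0.556 mol.
pH = pKa + log([A⁻]/[HA]) = 2.92 + log(0.556/0.422) = 2.92 +0.120

pH = 3.04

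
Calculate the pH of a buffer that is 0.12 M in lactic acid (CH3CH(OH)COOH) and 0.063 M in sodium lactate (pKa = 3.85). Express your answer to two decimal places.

pH = pKa + log([A⁻]/[HA]) = 3.85 + log(0.063/0.12)
pH = 3.85 + (-0.280) = 3.57

pH = 3.57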